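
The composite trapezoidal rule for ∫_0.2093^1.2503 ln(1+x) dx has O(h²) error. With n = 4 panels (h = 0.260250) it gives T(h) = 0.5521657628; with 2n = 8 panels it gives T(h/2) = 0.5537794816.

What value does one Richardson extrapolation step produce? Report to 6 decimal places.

With r = 2 the leading error scales as h^2, so the weight is 2^2 = 4.
Numerator 4·A(h/2) − A(h) = 4·0.5537794816 − 0.5521657628 = 1.6629521636
Denominator 4 − 1 = 3.
Result: 0.5543173879

0.554317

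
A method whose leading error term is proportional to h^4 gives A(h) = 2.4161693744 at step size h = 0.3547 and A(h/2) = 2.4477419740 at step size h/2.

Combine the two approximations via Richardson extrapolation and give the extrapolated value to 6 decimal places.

2.449847

Error is O(h^4); halving h shrinks it by 2^4 = 16.
Difference of the inputs: 2.4477419740 − 2.4161693744 = 0.0315725996
Correction (A(h/2) − A(h))/(16 − 1) = 0.0315725996/15 = 0.0021048400
R = A(h/2) + (A(h/2) − A(h))/15 = 2.4477419740 + 0.0021048400 = 2.4498468140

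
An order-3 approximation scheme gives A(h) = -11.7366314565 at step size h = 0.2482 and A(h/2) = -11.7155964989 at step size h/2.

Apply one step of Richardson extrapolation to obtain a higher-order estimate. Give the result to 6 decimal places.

-11.712592

Method order is 3; weight 2^3 = 8.
Numerator 8×A(h/2) − A(h) = 8×(-11.7155964989) − (-11.7366314565) = -81.9881405347
(8×(-11.7155964989) − (-11.7366314565))/(8 − 1) = -11.7125915050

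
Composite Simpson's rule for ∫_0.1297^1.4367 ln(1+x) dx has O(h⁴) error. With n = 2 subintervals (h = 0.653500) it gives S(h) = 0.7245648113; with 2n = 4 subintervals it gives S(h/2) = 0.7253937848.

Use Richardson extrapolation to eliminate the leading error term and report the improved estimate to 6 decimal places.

Leading term ∝ h^4; use weight 16 = 2^4.
16·0.7253937848 − 0.7245648113 = 10.8817357455
Extrapolated: 10.8817357455 / 15 = 0.7254490497
Correction |R − A(h/2)| = 5.526e-05; gap |A(h/2) − A(h)| = 8.290e-04.

0.725449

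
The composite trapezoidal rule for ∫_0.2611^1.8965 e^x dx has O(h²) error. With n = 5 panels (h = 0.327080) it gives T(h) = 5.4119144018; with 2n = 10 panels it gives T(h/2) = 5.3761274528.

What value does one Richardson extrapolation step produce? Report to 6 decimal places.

The method has order 2: 2^2 = 4.
A(h/2) − A(h) = 5.3761274528 − 5.4119144018 = -0.0357869490
Divide by 2^2 − 1 = 3: (-0.0357869490)/3 = -0.0119289830
R = A(h/2) + (A(h/2) − A(h))/3 = 5.3761274528 − 0.0119289830 = 5.3641984698

5.364198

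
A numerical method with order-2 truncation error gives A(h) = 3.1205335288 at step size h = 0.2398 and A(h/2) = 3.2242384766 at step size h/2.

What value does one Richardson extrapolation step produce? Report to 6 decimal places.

The method has order 2: 2^2 = 4.
4×3.2242384766 = 12.8969539064; subtract 3.1205335288 → 9.7764203776
9.7764203776 ÷ 3 = 3.2588067925
Correction |R − A(h/2)| = 3.457e-02; gap |A(h/2) − A(h)| = 1.037e-01.

3.258807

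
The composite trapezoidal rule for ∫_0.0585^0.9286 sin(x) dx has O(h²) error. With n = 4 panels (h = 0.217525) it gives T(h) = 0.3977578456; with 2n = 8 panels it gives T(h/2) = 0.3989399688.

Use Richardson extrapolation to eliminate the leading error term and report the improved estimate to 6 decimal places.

Leading term ∝ h^2; use weight 4 = 2^2.
Weighted: 1.5957598752 − 0.3977578456 = 1.1980020296
R = 1.1980020296/3 = 0.3993340099

0.399334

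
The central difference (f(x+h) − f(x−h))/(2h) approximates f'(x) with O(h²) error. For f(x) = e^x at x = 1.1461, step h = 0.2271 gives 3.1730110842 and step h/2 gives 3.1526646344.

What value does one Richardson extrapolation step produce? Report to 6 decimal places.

3.145882

Error is O(h^2); halving h shrinks it by 2^2 = 4.
A(h/2) − A(h) = 3.1526646344 − 3.1730110842 = -0.0203464498
Correction (A(h/2) − A(h))/(4 − 1) = (-0.0203464498)/3 = -0.0067821499
R = 3.1526646344 − 0.0067821499 = 3.1458824845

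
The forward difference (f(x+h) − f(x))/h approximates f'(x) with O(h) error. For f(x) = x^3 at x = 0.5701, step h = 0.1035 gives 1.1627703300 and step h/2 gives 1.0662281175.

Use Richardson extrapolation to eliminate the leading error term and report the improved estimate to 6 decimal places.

0.969686

r = 1: numerator weight 2, denominator 1.
2×1.0662281175 = 2.1324562350; subtract 1.1627703300 → 0.9696859050
R = 0.9696859050/1 = 0.9696859050
Shift from A(h/2): −0.0965422125.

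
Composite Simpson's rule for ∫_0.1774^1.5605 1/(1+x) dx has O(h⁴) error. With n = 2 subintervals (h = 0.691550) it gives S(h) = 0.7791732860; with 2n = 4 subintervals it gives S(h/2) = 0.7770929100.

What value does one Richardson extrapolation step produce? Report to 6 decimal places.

r = 4: numerator weight 16, denominator 15.
Numerator 16×A(h/2) − A(h) = 16×0.7770929100 − 0.7791732860 = 11.6543132740
Divide by 2^4 − 1 = 15.
(16×0.7770929100 − 0.7791732860)/(16 − 1) = 0.7769542183

0.776954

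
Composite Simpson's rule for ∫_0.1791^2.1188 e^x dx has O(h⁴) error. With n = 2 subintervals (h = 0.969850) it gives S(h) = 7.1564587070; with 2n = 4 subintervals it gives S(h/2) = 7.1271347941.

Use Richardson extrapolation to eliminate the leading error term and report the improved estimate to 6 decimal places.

The method has order 4: 2^4 = 16.
2^4×A(h/2) = 114.0341567056; minus A(h) gives 106.8776979986.
Divide by 2^4 − 1 = 15.
Extrapolated: 106.8776979986 / 15 = 7.1251798666
Shift from A(h/2): −0.0019549275.

7.125180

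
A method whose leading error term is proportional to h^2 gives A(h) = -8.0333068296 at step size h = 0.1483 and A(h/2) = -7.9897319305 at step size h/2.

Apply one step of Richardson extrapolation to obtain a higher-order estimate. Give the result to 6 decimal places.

-7.975207

Method order is 2; weight 2^2 = 4.
2^2·A(h/2) = -31.9589277220; minus A(h) gives -23.9256208924.
Divide by 2^2 − 1 = 3.
Extrapolated: (-23.9256208924) / 3 = -7.9752069641
Correction |R − A(h/2)| = 1.452e-02; gap |A(h/2) − A(h)| = 4.357e-02.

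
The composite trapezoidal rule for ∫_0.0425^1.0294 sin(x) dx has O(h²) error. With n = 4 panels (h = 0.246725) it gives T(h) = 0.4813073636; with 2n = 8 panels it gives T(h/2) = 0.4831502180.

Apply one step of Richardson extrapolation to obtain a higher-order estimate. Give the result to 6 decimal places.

Method order is 2; weight 2^2 = 4.
2^2*A(h/2) = 1.9326008720; minus A(h) gives 1.4512935084.
Divide by 2^2 − 1 = 3.
(4*0.4831502180 − 0.4813073636)/(4 − 1) = 0.4837645028
Gap between inputs: 1.843e-03; correction applied: +0.0006142848.

0.483765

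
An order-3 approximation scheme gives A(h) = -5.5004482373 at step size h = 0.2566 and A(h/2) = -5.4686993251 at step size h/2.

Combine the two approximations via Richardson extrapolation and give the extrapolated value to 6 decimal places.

Leading term ∝ h^3; use weight 8 = 2^3.
8 × (-5.4686993251) = -43.7495946008; subtract (-5.5004482373) → -38.2491463635
(8 × (-5.4686993251) − (-5.5004482373))/(8 − 1) = -5.4641637662
Gap between inputs: 3.175e-02; correction applied: +0.0045355589.

-5.464164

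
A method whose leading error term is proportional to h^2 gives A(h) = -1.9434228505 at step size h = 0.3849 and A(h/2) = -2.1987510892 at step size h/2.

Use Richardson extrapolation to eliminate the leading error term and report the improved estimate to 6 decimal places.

-2.283861

The method has order 2: 2^2 = 4.
Numerator 4*A(h/2) − A(h) = 4*(-2.1987510892) − (-1.9434228505) = -6.8515815063
Divide by 2^2 − 1 = 3.
So the Richardson estimate is -2.2838605021.
Shift from A(h/2): −0.0851094129.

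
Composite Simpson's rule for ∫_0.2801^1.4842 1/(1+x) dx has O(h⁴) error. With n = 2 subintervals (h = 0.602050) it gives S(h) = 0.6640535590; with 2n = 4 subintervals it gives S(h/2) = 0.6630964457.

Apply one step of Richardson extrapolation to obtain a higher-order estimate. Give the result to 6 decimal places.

Method order is 4; weight 2^4 = 16.
Weighted: 10.6095431312 − 0.6640535590 = 9.9454895722
Denominator 16 − 1 = 15.
9.9454895722 ÷ 15 = 0.6630326381
Gap between inputs: 9.571e-04; correction applied: −0.0000638076.

0.663033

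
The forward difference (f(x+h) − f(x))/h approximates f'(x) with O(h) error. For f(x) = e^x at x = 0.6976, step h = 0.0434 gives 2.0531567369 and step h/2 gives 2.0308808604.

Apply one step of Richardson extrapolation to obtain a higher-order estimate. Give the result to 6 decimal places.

r = 1, so 2^r = 2.
Weighted: 4.0617617208 − 2.0531567369 = 2.0086049839
Denominator 2 − 1 = 1.
Result: 2.0086049839

2.008605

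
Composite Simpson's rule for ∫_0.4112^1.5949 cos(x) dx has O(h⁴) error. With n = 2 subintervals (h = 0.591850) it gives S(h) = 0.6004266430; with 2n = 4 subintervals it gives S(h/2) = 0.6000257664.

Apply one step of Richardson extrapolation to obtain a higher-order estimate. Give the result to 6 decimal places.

0.599999

Leading term ∝ h^4; use weight 16 = 2^4.
A(h/2) − A(h) = 0.6000257664 − 0.6004266430 = -0.0004008766
Correction (A(h/2) − A(h))/(16 − 1) = (-0.0004008766)/15 = -0.0000267251
R = 0.6000257664 − 0.0000267251 = 0.5999990413
Shift from A(h/2): −0.0000267251.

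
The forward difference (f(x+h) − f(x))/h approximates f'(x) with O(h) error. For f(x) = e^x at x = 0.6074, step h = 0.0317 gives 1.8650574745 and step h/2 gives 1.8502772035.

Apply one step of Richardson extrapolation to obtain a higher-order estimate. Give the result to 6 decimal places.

The method has order 1: 2^1 = 2.
Weighted: 3.7005544070 − 1.8650574745 = 1.8354969325
(2 × 1.8502772035 − 1.8650574745)/(2 − 1) = 1.8354969325

1.835497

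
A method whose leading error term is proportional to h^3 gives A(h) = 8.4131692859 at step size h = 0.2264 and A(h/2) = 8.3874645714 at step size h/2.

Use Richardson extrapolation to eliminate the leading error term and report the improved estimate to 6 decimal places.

8.383792

r = 3, so 2^r = 8.
8*8.3874645714 = 67.0997165712; 67.0997165712 − 8.4131692859 = 58.6865472853
Divide by 2^3 − 1 = 7.
So the Richardson estimate is 8.3837924693.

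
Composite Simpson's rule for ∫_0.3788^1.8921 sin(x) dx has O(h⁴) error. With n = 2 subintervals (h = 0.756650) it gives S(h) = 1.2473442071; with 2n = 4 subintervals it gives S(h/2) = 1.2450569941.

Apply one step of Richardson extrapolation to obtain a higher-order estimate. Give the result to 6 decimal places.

1.244905

r = 4, so 2^r = 16.
16*1.2450569941 = 19.9209119056; subtract 1.2473442071 → 18.6735676985
18.6735676985 ÷ 15 = 1.2449045132
Correction |R − A(h/2)| = 1.525e-04; gap |A(h/2) − A(h)| = 2.287e-03.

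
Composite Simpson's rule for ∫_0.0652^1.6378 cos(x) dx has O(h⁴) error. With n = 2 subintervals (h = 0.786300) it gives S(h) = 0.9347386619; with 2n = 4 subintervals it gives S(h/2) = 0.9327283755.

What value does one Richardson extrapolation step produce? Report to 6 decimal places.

Error is O(h^4); halving h shrinks it by 2^4 = 16.
Difference of the inputs: 0.9327283755 − 0.9347386619 = -0.0020102864
Correction (A(h/2) − A(h))/(16 − 1) = (-0.0020102864)/15 = -0.0001340191
R = A(h/2) + (A(h/2) − A(h))/15 = 0.9327283755 − 0.0001340191 = 0.9325943564
Gap between inputs: 2.010e-03; correction applied: −0.0001340191.

0.932594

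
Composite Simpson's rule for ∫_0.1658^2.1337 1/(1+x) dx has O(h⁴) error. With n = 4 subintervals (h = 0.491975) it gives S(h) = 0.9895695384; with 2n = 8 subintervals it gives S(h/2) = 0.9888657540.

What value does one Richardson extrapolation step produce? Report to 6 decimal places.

Method order is 4; weight 2^4 = 16.
A(h/2) − A(h) = 0.9888657540 − 0.9895695384 = -0.0007037844
Correction (A(h/2) − A(h))/(16 − 1) = (-0.0007037844)/15 = -0.0000469190
R = 0.9888657540 − 0.0000469190 = 0.9888188350
Correction |R − A(h/2)| = 4.692e-05; gap |A(h/2) − A(h)| = 7.038e-04.

0.988819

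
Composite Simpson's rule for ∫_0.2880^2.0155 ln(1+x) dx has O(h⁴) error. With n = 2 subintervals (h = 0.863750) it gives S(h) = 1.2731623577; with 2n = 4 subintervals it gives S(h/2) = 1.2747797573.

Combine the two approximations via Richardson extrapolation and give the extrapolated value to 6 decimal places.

Order 4 gives 2^r = 16 and 2^r − 1 = 15.
Numerator 16×A(h/2) − A(h) = 16×1.2747797573 − 1.2731623577 = 19.1233137591
19.1233137591 ÷ 15 = 1.2748875839

1.274888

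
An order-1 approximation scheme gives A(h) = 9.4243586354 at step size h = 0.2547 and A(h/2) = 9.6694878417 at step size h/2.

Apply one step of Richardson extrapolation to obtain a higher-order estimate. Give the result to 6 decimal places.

Error is O(h^1); halving h shrinks it by 2^1 = 2.
2*9.6694878417 = 19.3389756834; subtract 9.4243586354 → 9.9146170480
R = 9.9146170480/1 = 9.9146170480
Shift from A(h/2): +0.2451292063.

9.914617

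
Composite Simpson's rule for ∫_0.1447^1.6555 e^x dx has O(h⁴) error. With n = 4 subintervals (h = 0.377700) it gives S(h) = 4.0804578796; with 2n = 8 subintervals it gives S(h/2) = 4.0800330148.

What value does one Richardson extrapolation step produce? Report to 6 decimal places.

4.080005

r = 4, so 2^r = 16.
2^4 × A(h/2) = 65.2805282368; minus A(h) gives 61.2000703572.
Denominator 16 − 1 = 15.
Extrapolated: 61.2000703572 / 15 = 4.0800046905
Shift from A(h/2): −0.0000283243.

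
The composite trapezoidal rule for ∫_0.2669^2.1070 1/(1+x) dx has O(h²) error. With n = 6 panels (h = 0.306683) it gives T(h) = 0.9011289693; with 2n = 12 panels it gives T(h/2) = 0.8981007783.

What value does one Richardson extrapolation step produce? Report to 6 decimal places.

r = 2: numerator weight 4, denominator 3.
Weighted: 3.5924031132 − 0.9011289693 = 2.6912741439
2.6912741439 ÷ 3 = 0.8970913813

0.897091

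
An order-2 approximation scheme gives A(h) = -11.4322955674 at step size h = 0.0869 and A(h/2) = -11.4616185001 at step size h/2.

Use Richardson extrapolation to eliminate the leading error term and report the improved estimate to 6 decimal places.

Order 2 gives 2^r = 4 and 2^r − 1 = 3.
A(h/2) − A(h) = -11.4616185001 − (-11.4322955674) = -0.0293229327
Correction (A(h/2) − A(h))/(4 − 1) = (-0.0293229327)/3 = -0.0097743109
R = A(h/2) + (A(h/2) − A(h))/3 = -11.4616185001 − 0.0097743109 = -11.4713928110
Gap between inputs: 2.932e-02; correction applied: −0.0097743109.

-11.471393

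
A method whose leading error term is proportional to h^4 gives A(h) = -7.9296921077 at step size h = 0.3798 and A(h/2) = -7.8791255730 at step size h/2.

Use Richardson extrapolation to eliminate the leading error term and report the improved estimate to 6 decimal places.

r = 4: numerator weight 16, denominator 15.
Top: 16(-7.8791255730) − (-7.9296921077) = -118.1363170603
(-118.1363170603) ÷ 15 = -7.8757544707
Shift from A(h/2): +0.0033711023.

-7.875754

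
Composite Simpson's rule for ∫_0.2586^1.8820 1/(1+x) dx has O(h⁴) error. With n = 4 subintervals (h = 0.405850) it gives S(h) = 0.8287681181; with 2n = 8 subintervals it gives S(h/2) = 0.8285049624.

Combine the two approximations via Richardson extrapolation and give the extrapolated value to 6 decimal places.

0.828487

The method has order 4: 2^4 = 16.
16*0.8285049624 − 0.8287681181 = 12.4273112803
Denominator 16 − 1 = 15.
R = 12.4273112803/15 = 0.8284874187
Shift from A(h/2): −0.0000175437.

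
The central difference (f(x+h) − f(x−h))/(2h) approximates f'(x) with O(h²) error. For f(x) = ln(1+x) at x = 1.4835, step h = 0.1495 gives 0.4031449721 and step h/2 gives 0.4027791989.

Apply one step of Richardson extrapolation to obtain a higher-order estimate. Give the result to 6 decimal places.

0.402657

The method has order 2: 2^2 = 4.
Numerator 4×A(h/2) − A(h) = 4×0.4027791989 − 0.4031449721 = 1.2079718235
Divide by 2^2 − 1 = 3.
Extrapolated: 1.2079718235 / 3 = 0.4026572745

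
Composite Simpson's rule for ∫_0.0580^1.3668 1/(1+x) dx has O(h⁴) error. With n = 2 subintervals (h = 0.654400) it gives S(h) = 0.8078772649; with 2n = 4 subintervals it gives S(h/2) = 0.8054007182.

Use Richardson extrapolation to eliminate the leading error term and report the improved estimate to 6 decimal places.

Method order is 4; weight 2^4 = 16.
Weighted: 12.8864114912 − 0.8078772649 = 12.0785342263
(16 × 0.8054007182 − 0.8078772649)/(16 − 1) = 0.8052356151

0.805236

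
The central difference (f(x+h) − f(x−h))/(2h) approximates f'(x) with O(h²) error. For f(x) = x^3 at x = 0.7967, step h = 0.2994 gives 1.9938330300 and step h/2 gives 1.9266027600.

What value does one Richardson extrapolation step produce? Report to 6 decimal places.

1.904193

With r = 2 the leading error scales as h^2, so the weight is 2^2 = 4.
4 × 1.9266027600 = 7.7064110400; subtract 1.9938330300 → 5.7125780100
Extrapolated: 5.7125780100 / 3 = 1.9041926700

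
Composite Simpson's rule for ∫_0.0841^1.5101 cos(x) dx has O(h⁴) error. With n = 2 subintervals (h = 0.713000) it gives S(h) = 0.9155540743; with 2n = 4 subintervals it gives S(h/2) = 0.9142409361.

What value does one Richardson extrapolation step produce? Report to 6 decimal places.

With r = 4 the leading error scales as h^4, so the weight is 2^4 = 16.
16·0.9142409361 − 0.9155540743 = 13.7123009033
Divide by 2^4 − 1 = 15.
(16·0.9142409361 − 0.9155540743)/(16 − 1) = 0.9141533936
Shift from A(h/2): −0.0000875425.

0.914153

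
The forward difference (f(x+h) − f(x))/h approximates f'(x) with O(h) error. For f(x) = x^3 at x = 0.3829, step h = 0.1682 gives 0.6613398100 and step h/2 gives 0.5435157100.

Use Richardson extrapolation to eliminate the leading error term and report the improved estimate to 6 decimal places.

Method order is 1; weight 2^1 = 2.
2 × 0.5435157100 = 1.0870314200; 1.0870314200 − 0.6613398100 = 0.4256916100
0.4256916100 ÷ 1 = 0.4256916100

0.425692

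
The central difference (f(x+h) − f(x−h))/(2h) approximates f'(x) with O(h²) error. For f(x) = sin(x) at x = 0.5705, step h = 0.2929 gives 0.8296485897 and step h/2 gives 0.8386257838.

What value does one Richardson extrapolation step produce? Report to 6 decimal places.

0.841618

Leading term ∝ h^2; use weight 4 = 2^2.
4*0.8386257838 = 3.3545031352; 3.3545031352 − 0.8296485897 = 2.5248545455
(4*0.8386257838 − 0.8296485897)/(4 − 1) = 0.8416181818
Correction |R − A(h/2)| = 2.992e-03; gap |A(h/2) − A(h)| = 8.977e-03.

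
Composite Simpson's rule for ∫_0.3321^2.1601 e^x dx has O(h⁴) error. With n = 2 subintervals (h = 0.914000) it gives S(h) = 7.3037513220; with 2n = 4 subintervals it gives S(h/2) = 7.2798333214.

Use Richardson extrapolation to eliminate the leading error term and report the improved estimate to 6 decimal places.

The method has order 4: 2^4 = 16.
2^4*A(h/2) = 116.4773331424; minus A(h) gives 109.1735818204.
109.1735818204 ÷ 15 = 7.2782387880

7.278239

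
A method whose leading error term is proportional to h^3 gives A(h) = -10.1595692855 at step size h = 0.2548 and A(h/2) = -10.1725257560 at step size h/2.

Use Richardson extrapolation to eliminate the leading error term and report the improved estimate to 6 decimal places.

r = 3, so 2^r = 8.
Top: 8(-10.1725257560) − (-10.1595692855) = -71.2206367625
R = (-71.2206367625)/7 = -10.1743766804

-10.174377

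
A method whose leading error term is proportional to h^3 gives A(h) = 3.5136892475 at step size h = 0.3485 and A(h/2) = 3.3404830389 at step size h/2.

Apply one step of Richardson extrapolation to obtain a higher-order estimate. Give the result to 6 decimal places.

3.315739

r = 3: numerator weight 8, denominator 7.
Weighted: 26.7238643112 − 3.5136892475 = 23.2101750637
Denominator 8 − 1 = 7.
R = 23.2101750637/7 = 3.3157392948
Correction |R − A(h/2)| = 2.474e-02; gap |A(h/2) − A(h)| = 1.732e-01.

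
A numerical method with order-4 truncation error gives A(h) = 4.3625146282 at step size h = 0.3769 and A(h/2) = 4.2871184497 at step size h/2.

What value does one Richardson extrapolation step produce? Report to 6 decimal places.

Order 4 gives 2^r = 16 and 2^r − 1 = 15.
16 × 4.2871184497 − 4.3625146282 = 64.2313805670
Denominator 16 − 1 = 15.
So the Richardson estimate is 4.2820920378.
Gap between inputs: 7.540e-02; correction applied: −0.0050264119.

4.282092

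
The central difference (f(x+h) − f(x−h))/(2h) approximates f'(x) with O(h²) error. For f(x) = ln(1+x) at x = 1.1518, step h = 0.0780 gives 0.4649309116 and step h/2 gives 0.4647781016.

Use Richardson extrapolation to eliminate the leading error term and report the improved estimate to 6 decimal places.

0.464727

r = 2: numerator weight 4, denominator 3.
2^2×A(h/2) = 1.8591124064; minus A(h) gives 1.3941814948.
Divide by 2^2 − 1 = 3.
R = 1.3941814948/3 = 0.4647271649
Shift from A(h/2): −0.0000509367.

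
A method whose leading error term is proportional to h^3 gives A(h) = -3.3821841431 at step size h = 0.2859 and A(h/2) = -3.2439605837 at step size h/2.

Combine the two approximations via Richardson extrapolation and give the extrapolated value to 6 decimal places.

Order 3 gives 2^r = 8 and 2^r − 1 = 7.
8*(-3.2439605837) = -25.9516846696; subtract (-3.3821841431) → -22.5695005265
Denominator 8 − 1 = 7.
Result: -3.2242143609
Gap between inputs: 1.382e-01; correction applied: +0.0197462228.

-3.224214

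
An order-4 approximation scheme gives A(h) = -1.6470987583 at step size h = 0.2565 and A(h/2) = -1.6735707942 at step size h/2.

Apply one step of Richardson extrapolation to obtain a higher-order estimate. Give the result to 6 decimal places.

r = 4: numerator weight 16, denominator 15.
16*(-1.6735707942) = -26.7771327072; subtract (-1.6470987583) → -25.1300339489
R = (-25.1300339489)/15 = -1.6753355966
Correction |R − A(h/2)| = 1.765e-03; gap |A(h/2) − A(h)| = 2.647e-02.

-1.675336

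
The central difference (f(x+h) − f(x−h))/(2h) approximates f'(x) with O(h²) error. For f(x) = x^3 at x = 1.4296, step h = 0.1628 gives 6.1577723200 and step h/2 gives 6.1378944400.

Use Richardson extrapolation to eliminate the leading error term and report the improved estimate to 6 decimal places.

6.131268

Order 2 gives 2^r = 4 and 2^r − 1 = 3.
Numerator 4 × A(h/2) − A(h) = 4 × 6.1378944400 − 6.1577723200 = 18.3938054400
Extrapolated: 18.3938054400 / 3 = 6.1312684800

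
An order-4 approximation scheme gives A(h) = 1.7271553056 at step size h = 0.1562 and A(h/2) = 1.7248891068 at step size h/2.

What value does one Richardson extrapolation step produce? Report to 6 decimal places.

1.724738

With r = 4 the leading error scales as h^4, so the weight is 2^4 = 16.
16 × 1.7248891068 = 27.5982257088; 27.5982257088 − 1.7271553056 = 25.8710704032
Extrapolated: 25.8710704032 / 15 = 1.7247380269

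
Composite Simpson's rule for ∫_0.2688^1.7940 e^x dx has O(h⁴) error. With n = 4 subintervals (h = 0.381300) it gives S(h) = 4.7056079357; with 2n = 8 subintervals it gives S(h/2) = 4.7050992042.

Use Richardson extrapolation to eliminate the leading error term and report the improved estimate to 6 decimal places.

With r = 4 the leading error scales as h^4, so the weight is 2^4 = 16.
16·4.7050992042 − 4.7056079357 = 70.5759793315
Denominator 16 − 1 = 15.
R = 70.5759793315/15 = 4.7050652888

4.705065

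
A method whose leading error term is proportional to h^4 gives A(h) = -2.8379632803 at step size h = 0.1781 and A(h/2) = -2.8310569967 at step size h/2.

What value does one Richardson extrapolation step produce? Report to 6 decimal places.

Error is O(h^4); halving h shrinks it by 2^4 = 16.
Weighted: (-45.2969119472) − (-2.8379632803) = -42.4589486669
R = (-42.4589486669)/15 = -2.8305965778

-2.830597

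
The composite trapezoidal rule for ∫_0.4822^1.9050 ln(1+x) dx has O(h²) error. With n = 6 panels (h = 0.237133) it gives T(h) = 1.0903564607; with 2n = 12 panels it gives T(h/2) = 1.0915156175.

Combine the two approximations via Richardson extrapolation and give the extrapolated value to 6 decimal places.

1.091902

Leading term ∝ h^2; use weight 4 = 2^2.
Numerator 4*A(h/2) − A(h) = 4*1.0915156175 − 1.0903564607 = 3.2757060093
Divide by 2^2 − 1 = 3.
3.2757060093 ÷ 3 = 1.0919020031
Shift from A(h/2): +0.0003863856.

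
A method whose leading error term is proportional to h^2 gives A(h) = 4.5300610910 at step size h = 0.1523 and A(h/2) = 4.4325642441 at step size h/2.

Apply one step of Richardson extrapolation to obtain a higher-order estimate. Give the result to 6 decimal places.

4.400065

r = 2, so 2^r = 4.
A(h/2) − A(h) = 4.4325642441 − 4.5300610910 = -0.0974968469
Divide by 2^2 − 1 = 3: (-0.0974968469)/3 = -0.0324989490
R = A(h/2) + (A(h/2) − A(h))/3 = 4.4325642441 − 0.0324989490 = 4.4000652951
Gap between inputs: 9.750e-02; correction applied: −0.0324989490.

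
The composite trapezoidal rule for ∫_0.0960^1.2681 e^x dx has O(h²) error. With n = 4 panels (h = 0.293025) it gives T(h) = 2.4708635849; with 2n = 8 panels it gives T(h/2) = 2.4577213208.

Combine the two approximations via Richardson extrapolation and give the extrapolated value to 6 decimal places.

2.453341

r = 2, so 2^r = 4.
Weighted: 9.8308852832 − 2.4708635849 = 7.3600216983
Divide by 2^2 − 1 = 3.
(4×2.4577213208 − 2.4708635849)/(4 − 1) = 2.4533405661
Gap between inputs: 1.314e-02; correction applied: −0.0043807547.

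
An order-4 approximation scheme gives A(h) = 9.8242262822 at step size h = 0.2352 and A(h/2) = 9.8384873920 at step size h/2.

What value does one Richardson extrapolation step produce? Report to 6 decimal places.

9.839438

Error is O(h^4); halving h shrinks it by 2^4 = 16.
16 × 9.8384873920 = 157.4157982720; 157.4157982720 − 9.8242262822 = 147.5915719898
147.5915719898 ÷ 15 = 9.8394381327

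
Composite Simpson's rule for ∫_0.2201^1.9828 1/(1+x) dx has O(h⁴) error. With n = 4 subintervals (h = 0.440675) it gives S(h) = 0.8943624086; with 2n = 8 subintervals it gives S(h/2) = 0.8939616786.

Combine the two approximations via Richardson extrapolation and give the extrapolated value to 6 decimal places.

0.893935

r = 4: numerator weight 16, denominator 15.
Numerator 16*A(h/2) − A(h) = 16*0.8939616786 − 0.8943624086 = 13.4090244490
Divide by 2^4 − 1 = 15.
Extrapolated: 13.4090244490 / 15 = 0.8939349633
Shift from A(h/2): −0.0000267153.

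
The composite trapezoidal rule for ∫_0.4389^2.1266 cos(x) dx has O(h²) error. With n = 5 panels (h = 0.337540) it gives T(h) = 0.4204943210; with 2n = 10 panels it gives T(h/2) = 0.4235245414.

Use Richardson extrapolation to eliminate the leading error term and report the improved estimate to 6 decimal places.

With r = 2 the leading error scales as h^2, so the weight is 2^2 = 4.
2^2×A(h/2) = 1.6940981656; minus A(h) gives 1.2736038446.
R = 1.2736038446/3 = 0.4245346149

0.424535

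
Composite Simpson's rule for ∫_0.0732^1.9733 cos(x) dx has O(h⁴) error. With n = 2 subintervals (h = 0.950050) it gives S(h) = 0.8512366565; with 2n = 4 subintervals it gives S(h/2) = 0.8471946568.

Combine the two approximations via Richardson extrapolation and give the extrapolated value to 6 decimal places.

Method order is 4; weight 2^4 = 16.
16·0.8471946568 = 13.5551145088; 13.5551145088 − 0.8512366565 = 12.7038778523
12.7038778523 ÷ 15 = 0.8469251902
Gap between inputs: 4.042e-03; correction applied: −0.0002694666.

0.846925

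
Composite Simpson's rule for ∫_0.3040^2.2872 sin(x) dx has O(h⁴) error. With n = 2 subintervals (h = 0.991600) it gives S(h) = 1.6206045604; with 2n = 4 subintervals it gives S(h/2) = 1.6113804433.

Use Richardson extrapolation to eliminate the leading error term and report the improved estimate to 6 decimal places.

1.610766

r = 4: numerator weight 16, denominator 15.
Difference of the inputs: 1.6113804433 − 1.6206045604 = -0.0092241171
Divide by 2^4 − 1 = 15: (-0.0092241171)/15 = -0.0006149411
R = A(h/2) + (A(h/2) − A(h))/15 = 1.6113804433 − 0.0006149411 = 1.6107655022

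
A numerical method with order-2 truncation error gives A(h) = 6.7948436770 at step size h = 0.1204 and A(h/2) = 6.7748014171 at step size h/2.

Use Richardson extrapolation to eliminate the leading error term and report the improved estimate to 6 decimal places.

r = 2: numerator weight 4, denominator 3.
Numerator 4·A(h/2) − A(h) = 4·6.7748014171 − 6.7948436770 = 20.3043619914
Divide by 2^2 − 1 = 3.
(4·6.7748014171 − 6.7948436770)/(4 − 1) = 6.7681206638

6.768121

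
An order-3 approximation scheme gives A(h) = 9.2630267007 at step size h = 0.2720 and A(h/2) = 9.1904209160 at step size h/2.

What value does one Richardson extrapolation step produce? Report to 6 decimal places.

9.180049

r = 3, so 2^r = 8.
Difference of the inputs: 9.1904209160 − 9.2630267007 = -0.0726057847
Divide by 2^3 − 1 = 7: (-0.0726057847)/7 = -0.0103722550
R = A(h/2) + (A(h/2) − A(h))/7 = 9.1904209160 − 0.0103722550 = 9.1800486610
Correction |R − A(h/2)| = 1.037e-02; gap |A(h/2) − A(h)| = 7.261e-02.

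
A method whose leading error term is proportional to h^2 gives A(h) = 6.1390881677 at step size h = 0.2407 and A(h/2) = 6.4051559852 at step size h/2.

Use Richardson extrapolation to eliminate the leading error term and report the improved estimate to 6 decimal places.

r = 2, so 2^r = 4.
4·6.4051559852 = 25.6206239408; subtract 6.1390881677 → 19.4815357731
R = 19.4815357731/3 = 6.4938452577
Correction |R − A(h/2)| = 8.869e-02; gap |A(h/2) − A(h)| = 2.661e-01.

6.493845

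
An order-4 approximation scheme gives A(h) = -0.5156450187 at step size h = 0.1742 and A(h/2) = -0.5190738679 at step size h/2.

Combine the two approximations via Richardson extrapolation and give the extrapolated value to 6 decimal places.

Order 4 gives 2^r = 16 and 2^r − 1 = 15.
16·(-0.5190738679) − (-0.5156450187) = -7.7895368677
Denominator 16 − 1 = 15.
So the Richardson estimate is -0.5193024578.
Correction |R − A(h/2)| = 2.286e-04; gap |A(h/2) − A(h)| = 3.429e-03.

-0.519302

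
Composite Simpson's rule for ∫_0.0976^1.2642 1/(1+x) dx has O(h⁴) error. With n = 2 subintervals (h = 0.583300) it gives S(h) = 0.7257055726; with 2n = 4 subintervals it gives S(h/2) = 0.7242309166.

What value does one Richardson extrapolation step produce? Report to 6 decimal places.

0.724133

Order 4 gives 2^r = 16 and 2^r − 1 = 15.
Numerator 16·A(h/2) − A(h) = 16·0.7242309166 − 0.7257055726 = 10.8619890930
Denominator 16 − 1 = 15.
Result: 0.7241326062
Gap between inputs: 1.475e-03; correction applied: −0.0000983104.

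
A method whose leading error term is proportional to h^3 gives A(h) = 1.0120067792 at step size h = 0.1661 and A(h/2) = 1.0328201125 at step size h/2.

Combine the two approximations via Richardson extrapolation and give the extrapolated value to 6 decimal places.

1.035793

r = 3: numerator weight 8, denominator 7.
Difference of the inputs: 1.0328201125 − 1.0120067792 = 0.0208133333
Divide by 2^3 − 1 = 7: 0.0208133333/7 = 0.0029733333
R = 1.0328201125 + 0.0029733333 = 1.0357934458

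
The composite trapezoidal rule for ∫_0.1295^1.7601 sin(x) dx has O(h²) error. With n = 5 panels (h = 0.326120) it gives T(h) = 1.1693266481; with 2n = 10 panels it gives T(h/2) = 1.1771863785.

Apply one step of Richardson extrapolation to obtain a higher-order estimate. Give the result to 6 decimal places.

Leading term ∝ h^2; use weight 4 = 2^2.
Difference of the inputs: 1.1771863785 − 1.1693266481 = 0.0078597304
Divide by 2^2 − 1 = 3: 0.0078597304/3 = 0.0026199101
R = 1.1771863785 + 0.0026199101 = 1.1798062886

1.179806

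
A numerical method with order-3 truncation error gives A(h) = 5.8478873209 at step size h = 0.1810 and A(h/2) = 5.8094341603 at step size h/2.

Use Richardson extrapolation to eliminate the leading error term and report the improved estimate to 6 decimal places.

r = 3, so 2^r = 8.
Weighted: 46.4754732824 − 5.8478873209 = 40.6275859615
R = 40.6275859615/7 = 5.8039408516

5.803941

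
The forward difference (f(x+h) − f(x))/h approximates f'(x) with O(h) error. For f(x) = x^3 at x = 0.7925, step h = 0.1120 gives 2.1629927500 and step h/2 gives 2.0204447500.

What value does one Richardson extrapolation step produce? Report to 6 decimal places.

The method has order 1: 2^1 = 2.
Difference of the inputs: 2.0204447500 − 2.1629927500 = -0.1425480000
Divide by 2^1 − 1 = 1: (-0.1425480000)/1 = -0.1425480000
R = 2.0204447500 − 0.1425480000 = 1.8778967500
Correction |R − A(h/2)| = 1.425e-01; gap |A(h/2) − A(h)| = 1.425e-01.

1.877897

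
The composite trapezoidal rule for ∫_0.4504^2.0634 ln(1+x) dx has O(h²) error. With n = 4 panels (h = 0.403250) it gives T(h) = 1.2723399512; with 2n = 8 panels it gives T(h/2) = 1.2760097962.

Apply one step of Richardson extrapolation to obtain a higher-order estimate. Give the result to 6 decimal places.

1.277233

Order 2 gives 2^r = 4 and 2^r − 1 = 3.
2^2 × A(h/2) = 5.1040391848; minus A(h) gives 3.8316992336.
R = 3.8316992336/3 = 1.2772330779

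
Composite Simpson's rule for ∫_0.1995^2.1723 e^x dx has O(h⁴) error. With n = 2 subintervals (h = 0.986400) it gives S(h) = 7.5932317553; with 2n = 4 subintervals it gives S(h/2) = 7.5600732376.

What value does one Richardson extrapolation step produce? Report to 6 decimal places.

7.557863

r = 4, so 2^r = 16.
16 × 7.5600732376 − 7.5932317553 = 113.3679400463
Divide by 2^4 − 1 = 15.
113.3679400463 ÷ 15 = 7.5578626698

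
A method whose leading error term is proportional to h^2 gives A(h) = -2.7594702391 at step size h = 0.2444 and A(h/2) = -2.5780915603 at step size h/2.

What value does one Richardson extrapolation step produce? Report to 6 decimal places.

-2.517632

Method order is 2; weight 2^2 = 4.
Numerator 4 × A(h/2) − A(h) = 4 × (-2.5780915603) − (-2.7594702391) = -7.5528960021
Extrapolated: (-7.5528960021) / 3 = -2.5176320007
Gap between inputs: 1.814e-01; correction applied: +0.0604595596.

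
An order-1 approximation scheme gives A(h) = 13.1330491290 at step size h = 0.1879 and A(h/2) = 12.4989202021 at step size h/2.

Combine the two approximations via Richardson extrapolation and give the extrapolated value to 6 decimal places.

r = 1: numerator weight 2, denominator 1.
Weighted: 24.9978404042 − 13.1330491290 = 11.8647912752
R = 11.8647912752/1 = 11.8647912752

11.864791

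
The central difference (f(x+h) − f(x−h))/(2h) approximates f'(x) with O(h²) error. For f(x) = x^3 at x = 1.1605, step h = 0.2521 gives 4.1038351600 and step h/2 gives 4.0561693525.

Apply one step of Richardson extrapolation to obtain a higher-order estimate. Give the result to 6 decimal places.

r = 2, so 2^r = 4.
Weighted: 16.2246774100 − 4.1038351600 = 12.1208422500
Extrapolated: 12.1208422500 / 3 = 4.0402807500

4.040281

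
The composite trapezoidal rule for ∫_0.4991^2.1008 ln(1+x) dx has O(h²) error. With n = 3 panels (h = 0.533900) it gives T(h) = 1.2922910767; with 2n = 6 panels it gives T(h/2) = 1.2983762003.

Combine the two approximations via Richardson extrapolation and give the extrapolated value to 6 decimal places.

1.300405

Method order is 2; weight 2^2 = 4.
Top: 4(1.2983762003) − (1.2922910767) = 3.9012137245
3.9012137245 ÷ 3 = 1.3004045748
Shift from A(h/2): +0.0020283745.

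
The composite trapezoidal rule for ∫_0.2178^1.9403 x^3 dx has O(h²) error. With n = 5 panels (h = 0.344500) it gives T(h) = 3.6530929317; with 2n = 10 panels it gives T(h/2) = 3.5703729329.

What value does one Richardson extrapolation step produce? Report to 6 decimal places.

3.542800

r = 2: numerator weight 4, denominator 3.
4·3.5703729329 = 14.2814917316; subtract 3.6530929317 → 10.6283987999
Denominator 4 − 1 = 3.
10.6283987999 ÷ 3 = 3.5427996000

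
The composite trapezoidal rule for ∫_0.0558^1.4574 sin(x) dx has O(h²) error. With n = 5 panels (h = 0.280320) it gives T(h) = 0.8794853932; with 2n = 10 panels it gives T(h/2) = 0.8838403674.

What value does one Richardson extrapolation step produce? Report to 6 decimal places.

r = 2, so 2^r = 4.
Difference of the inputs: 0.8838403674 − 0.8794853932 = 0.0043549742
Correction (A(h/2) − A(h))/(4 − 1) = 0.0043549742/3 = 0.0014516581
R = A(h/2) + (A(h/2) − A(h))/3 = 0.8838403674 + 0.0014516581 = 0.8852920255
Correction |R − A(h/2)| = 1.452e-03; gap |A(h/2) − A(h)| = 4.355e-03.

0.885292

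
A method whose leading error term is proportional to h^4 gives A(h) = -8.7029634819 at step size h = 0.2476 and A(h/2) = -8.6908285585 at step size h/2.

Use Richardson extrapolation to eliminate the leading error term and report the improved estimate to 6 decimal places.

-8.690020

With r = 4 the leading error scales as h^4, so the weight is 2^4 = 16.
Weighted: (-139.0532569360) − (-8.7029634819) = -130.3502934541
R = (-130.3502934541)/15 = -8.6900195636
Gap between inputs: 1.213e-02; correction applied: +0.0008089949.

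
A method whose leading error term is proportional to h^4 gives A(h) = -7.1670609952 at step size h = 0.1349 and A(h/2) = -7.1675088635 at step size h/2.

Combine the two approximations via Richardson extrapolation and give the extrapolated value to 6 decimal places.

-7.167539

r = 4: numerator weight 16, denominator 15.
16*(-7.1675088635) = -114.6801418160; (-114.6801418160) − (-7.1670609952) = -107.5130808208
Denominator 16 − 1 = 15.
R = (-107.5130808208)/15 = -7.1675387214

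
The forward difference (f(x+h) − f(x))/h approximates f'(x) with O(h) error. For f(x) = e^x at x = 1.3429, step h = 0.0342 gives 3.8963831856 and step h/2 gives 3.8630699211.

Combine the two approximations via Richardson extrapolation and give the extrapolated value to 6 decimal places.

3.829757

Leading term ∝ h^1; use weight 2 = 2^1.
2^1*A(h/2) = 7.7261398422; minus A(h) gives 3.8297566566.
(2*3.8630699211 − 3.8963831856)/(2 − 1) = 3.8297566566
Shift from A(h/2): −0.0333132645.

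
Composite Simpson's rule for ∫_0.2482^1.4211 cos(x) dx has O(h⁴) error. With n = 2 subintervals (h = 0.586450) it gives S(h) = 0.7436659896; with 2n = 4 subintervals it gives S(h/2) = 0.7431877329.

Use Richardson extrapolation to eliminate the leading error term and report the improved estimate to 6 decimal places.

Error is O(h^4); halving h shrinks it by 2^4 = 16.
Difference of the inputs: 0.7431877329 − 0.7436659896 = -0.0004782567
Correction (A(h/2) − A(h))/(16 − 1) = (-0.0004782567)/15 = -0.0000318838
R = 0.7431877329 − 0.0000318838 = 0.7431558491
Shift from A(h/2): −0.0000318838.

0.743156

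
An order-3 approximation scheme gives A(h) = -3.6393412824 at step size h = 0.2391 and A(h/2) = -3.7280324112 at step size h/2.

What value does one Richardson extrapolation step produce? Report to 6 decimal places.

-3.740703

Error is O(h^3); halving h shrinks it by 2^3 = 8.
Difference of the inputs: -3.7280324112 − (-3.6393412824) = -0.0886911288
Correction (A(h/2) − A(h))/(8 − 1) = (-0.0886911288)/7 = -0.0126701613
R = -3.7280324112 − 0.0126701613 = -3.7407025725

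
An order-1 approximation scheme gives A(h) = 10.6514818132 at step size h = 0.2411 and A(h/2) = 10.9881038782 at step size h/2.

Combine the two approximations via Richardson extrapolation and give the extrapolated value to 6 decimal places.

11.324726

With r = 1 the leading error scales as h^1, so the weight is 2^1 = 2.
Numerator 2·A(h/2) − A(h) = 2·10.9881038782 − 10.6514818132 = 11.3247259432
Extrapolated: 11.3247259432 / 1 = 11.3247259432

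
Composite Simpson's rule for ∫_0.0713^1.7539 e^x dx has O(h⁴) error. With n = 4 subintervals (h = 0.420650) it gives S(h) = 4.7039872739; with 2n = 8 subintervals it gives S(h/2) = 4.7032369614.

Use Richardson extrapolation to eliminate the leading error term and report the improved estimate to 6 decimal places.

4.703187

Error is O(h^4); halving h shrinks it by 2^4 = 16.
Weighted: 75.2517913824 − 4.7039872739 = 70.5478041085
Extrapolated: 70.5478041085 / 15 = 4.7031869406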